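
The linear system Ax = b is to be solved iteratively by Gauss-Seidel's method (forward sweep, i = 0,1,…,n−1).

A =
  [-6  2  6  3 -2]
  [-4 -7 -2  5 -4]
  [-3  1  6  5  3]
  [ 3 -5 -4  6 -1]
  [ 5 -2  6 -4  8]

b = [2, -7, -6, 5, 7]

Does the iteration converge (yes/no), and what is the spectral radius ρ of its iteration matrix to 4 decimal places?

no, ρ = 1.5215

Split A = D + L + U, D = diag(-6, -7, 6, 6, 8).
T_GS = -(D+L)⁻¹U: row 0 first, T[0,2] = -(6)/(-6) = +1.0000; later rows by forward substitution.
  T[0,:] = [+0.0000, +0.3333, +1.0000, +0.5000, -0.3333]
  T[1,:] = [+0.0000, -0.1905, -0.8571, +0.4286, -0.3810]
  T[2,:] = [+0.0000, +0.1984, +0.6429, -0.6548, -0.6032]
  T[3,:] = [+0.0000, -0.1931, -0.7857, -0.3294, -0.3862]
  T[4,:] = [+0.0000, -0.5013, -1.7143, +0.1210, +0.3724]
|λ(T)| sorted: 1.5215, 1.1153, 0.1274, 0.0382, 0.0000.
ρ = 1.5215; 1.5215 > 1 ⇒ diverges.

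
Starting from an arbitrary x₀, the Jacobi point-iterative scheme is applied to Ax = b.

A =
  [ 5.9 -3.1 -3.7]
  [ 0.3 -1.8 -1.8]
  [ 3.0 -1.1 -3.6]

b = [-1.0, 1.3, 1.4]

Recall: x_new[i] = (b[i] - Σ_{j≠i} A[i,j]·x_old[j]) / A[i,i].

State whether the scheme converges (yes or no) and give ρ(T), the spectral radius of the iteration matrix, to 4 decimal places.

Write A = D+L+U with D = diag(5.9, -1.8, -3.6).
Jacobi T = -D⁻¹(L+U): T[1,2] = -(-1.8)/(-1.8) = -1.0000; T[1,1] = 0.
  T[0,:] = [+0.0000, +0.5254, +0.6271]
  T[1,:] = [+0.1667, +0.0000, -1.0000]
  T[2,:] = [+0.8333, -0.3056, +0.0000]
eigenvalue magnitudes: 1.1507, 0.6390, 0.6390.
spectral radius ρ = 1.1507; 1.1507 > 1, so it fails to converge.

no, ρ = 1.1507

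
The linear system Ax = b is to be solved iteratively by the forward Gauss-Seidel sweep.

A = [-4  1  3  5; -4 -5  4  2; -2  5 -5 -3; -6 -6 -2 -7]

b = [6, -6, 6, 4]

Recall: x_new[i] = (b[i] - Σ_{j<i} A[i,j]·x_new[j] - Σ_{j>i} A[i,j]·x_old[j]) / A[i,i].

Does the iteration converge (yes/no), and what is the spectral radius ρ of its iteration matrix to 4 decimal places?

no, ρ = 1.2635

Diagonal D = diag(-4, -5, -5, -7); L, U strict lower/upper.
Gauss-Seidel: T = -(D+L)⁻¹U, row 0 first, T[0,2] = -(3)/(-4) = +0.7500; later rows by forward substitution.
  T[0,:] = [+0.0000, +0.2500, +0.7500, +1.2500]
  T[1,:] = [+0.0000, -0.2000, +0.2000, -0.6000]
  T[2,:] = [+0.0000, -0.3000, -0.1000, -1.7000]
  T[3,:] = [+0.0000, +0.0429, -0.7857, -0.0714]
|roots of det(T-λI)|: 1.2635, 0.9755, 0.0834, 0.0000.
ρ(T) = max|λ| = 1.2635; 1.2635 > 1, so it fails to converge.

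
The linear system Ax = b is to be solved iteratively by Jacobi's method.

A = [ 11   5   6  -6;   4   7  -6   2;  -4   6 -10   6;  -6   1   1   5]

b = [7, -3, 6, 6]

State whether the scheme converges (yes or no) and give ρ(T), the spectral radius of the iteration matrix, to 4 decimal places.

no, ρ = 1.1790

Diagonal D = diag(11, 7, -10, 5); L, U strict lower/upper.
T_J = -D⁻¹(L+U): T[3,1] = -(1)/(5) = -0.2000; T[3,3] = 0.
  T[0,:] = [+0.0000, -0.4545, -0.5455, +0.5455]
  T[1,:] = [-0.5714, +0.0000, +0.8571, -0.2857]
  T[2,:] = [-0.4000, +0.6000, +0.0000, +0.6000]
  T[3,:] = [+1.2000, -0.2000, -0.2000, +0.0000]
|roots of det(T-λI)|: 1.1790, 1.0021, 0.7040, 0.5271.
ρ = 1.1790; 1.1790 > 1: divergent.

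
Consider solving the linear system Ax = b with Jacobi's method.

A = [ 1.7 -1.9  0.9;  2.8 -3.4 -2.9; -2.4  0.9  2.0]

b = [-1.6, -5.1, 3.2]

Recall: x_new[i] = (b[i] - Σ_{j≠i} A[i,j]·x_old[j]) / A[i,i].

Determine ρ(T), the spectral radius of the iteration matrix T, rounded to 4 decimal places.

1.2061

Split A = D + L + U, D = diag(1.7, -3.4, 2).
Jacobi: T = -D⁻¹(L+U), T[0,1] = -(-1.9)/(1.7) = +1.1176; T[0,0] = 0.
  T[0,:] = [+0.0000  +1.1176  -0.5294]
  T[1,:] = [+0.8235  +0.0000  -0.8529]
  T[2,:] = [+1.2000  -0.4500  +0.0000]
|roots of det(T-λI)|: 1.2061, 0.8864, 0.8864.
spectral radius ρ = 1.2061; 1.2061 > 1 ⇒ diverges.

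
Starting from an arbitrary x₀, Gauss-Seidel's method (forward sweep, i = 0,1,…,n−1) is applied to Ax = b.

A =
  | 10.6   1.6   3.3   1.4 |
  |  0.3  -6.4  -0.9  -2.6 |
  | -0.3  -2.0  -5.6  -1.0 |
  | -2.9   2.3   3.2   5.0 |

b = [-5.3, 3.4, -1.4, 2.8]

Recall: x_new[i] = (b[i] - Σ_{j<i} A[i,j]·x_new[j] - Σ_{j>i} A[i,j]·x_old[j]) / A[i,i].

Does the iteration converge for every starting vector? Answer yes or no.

Let D = diag(10.6, -6.4, -5.6, 5); L, U the strict triangles.
T_GS = -(D+L)⁻¹U: row 0 first, T[0,2] = -(3.3)/(10.6) = -0.3113; later rows by forward substitution.
  T[0,:] = [+0.0000  -0.1509  -0.3113  -0.1321]
  T[1,:] = [+0.0000  -0.0071  -0.1552  -0.4124]
  T[2,:] = [+0.0000  +0.0106  +0.0721  -0.0242]
  T[3,:] = [+0.0000  -0.0911  -0.1553  +0.1286]
|eigenvalues of T|: 0.2794, 0.1414, 0.0557, 0.0000.
ρ(T) = max|λ| = 0.2794; 0.2794 < 1, so it converges for any x₀.

yes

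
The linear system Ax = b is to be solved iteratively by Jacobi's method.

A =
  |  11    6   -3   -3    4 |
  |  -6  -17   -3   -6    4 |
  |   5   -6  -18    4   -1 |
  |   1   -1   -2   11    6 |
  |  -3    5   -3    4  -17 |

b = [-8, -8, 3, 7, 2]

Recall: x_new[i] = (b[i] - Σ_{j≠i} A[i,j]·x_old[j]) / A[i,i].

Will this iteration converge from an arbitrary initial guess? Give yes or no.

yes

Diagonal D = diag(11, -17, -18, 11, -17); L, U strict lower/upper.
Jacobi: T = -D⁻¹(L+U), T[2,3] = -(4)/(-18) = +0.2222; T[2,2] = 0.
  T[0,:] = [+0.0000 -0.5455 +0.2727 +0.2727 -0.3636]
  T[1,:] = [-0.3529 +0.0000 -0.1765 -0.3529 +0.2353]
  T[2,:] = [+0.2778 -0.3333 +0.0000 +0.2222 -0.0556]
  T[3,:] = [-0.0909 +0.0909 +0.1818 +0.0000 -0.5455]
  T[4,:] = [-0.1765 +0.2941 -0.1765 +0.2353 +0.0000]
|roots of det(T-λI)|: 0.8908, 0.4752, 0.4752, 0.4281, 0.1347.
ρ(T) = max|λ| = 0.8908; 0.8908 < 1: convergent.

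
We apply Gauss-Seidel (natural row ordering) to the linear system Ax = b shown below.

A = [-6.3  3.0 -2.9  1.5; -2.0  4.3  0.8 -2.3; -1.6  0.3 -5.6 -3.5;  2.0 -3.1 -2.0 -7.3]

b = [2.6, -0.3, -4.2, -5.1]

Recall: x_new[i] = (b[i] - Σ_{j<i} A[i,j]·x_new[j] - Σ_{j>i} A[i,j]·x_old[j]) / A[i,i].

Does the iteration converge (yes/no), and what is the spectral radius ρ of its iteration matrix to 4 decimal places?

Split A = D + L + U, D = diag(-6.3, 4.3, -5.6, -7.3).
Gauss-Seidel: T = -(D+L)⁻¹U, row 0 first, T[0,3] = -(1.5)/(-6.3) = +0.2381; later rows by forward substitution.
  T[0,:] = [+0.0000, +0.4762, -0.4603, +0.2381]
  T[1,:] = [+0.0000, +0.2215, -0.4001, +0.6456]
  T[2,:] = [+0.0000, -0.1242, +0.1101, -0.6584]
  T[3,:] = [+0.0000, +0.0704, +0.0137, -0.0285]
|λ(T)| sorted: 0.5041, 0.1735, 0.1735, 0.0000.
ρ(T) = max|λ| = 0.5041; 0.5041 < 1: convergent.

yes, ρ = 0.5041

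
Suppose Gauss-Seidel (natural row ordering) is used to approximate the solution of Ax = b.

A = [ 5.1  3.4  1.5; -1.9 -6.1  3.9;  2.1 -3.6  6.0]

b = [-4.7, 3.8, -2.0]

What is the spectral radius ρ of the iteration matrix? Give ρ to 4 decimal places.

Let D = diag(5.1, -6.1, 6); L, U the strict triangles.
GS T = -(D+L)⁻¹U: row 0 first, T[0,1] = -(3.4)/(5.1) = -0.6667; later rows by forward substitution.
  T[0,:] = [+0.0000, -0.6667, -0.2941]
  T[1,:] = [+0.0000, +0.2077, +0.7310]
  T[2,:] = [+0.0000, +0.3579, +0.5415]
moduli |λ_i(T)| = 0.9126, 0.1635, 0.0000.
spectral radius ρ = 0.9126; 0.9126 < 1, so it converges for any x₀.

0.9126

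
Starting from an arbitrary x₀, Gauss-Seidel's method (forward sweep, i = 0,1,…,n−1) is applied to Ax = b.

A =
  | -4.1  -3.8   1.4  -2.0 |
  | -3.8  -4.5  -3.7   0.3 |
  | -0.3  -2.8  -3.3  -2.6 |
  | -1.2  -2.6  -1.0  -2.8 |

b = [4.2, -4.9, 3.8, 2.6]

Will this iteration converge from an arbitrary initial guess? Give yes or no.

Let D = diag(-4.1, -4.5, -3.3, -2.8); L, U the strict triangles.
T_GS = -(D+L)⁻¹U: row 0 first, T[0,2] = -(1.4)/(-4.1) = +0.3415; later rows by forward substitution.
  T[0,:] = [+0.0000, -0.9268, +0.3415, -0.4878]
  T[1,:] = [+0.0000, +0.7827, -1.1106, +0.4786]
  T[2,:] = [+0.0000, -0.5798, +0.9113, -1.1496]
  T[3,:] = [+0.0000, -0.1225, +0.5595, +0.1752]
|λ(T)| sorted: 1.1216, 0.4790, 0.4790, 0.0000.
spectral radius ρ = 1.1216; 1.1216 > 1, so it fails to converge.

no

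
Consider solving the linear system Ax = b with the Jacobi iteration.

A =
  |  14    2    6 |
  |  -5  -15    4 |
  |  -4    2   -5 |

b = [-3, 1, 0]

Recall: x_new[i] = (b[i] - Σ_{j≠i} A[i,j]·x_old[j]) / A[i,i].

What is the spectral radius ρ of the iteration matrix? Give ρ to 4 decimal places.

0.7806

A = D + L + U where D = diag(14, -15, -5).
Jacobi T = -D⁻¹(L+U): T[2,1] = -(2)/(-5) = +0.4000; T[2,2] = 0.
  T[0,:] = [+0.0000  -0.1429  -0.4286]
  T[1,:] = [-0.3333  +0.0000  +0.2667]
  T[2,:] = [-0.8000  +0.4000  +0.0000]
|λ(T)| sorted: 0.7806, 0.5906, 0.1901.
ρ = 0.7806; 0.7806 < 1 ⇒ converges.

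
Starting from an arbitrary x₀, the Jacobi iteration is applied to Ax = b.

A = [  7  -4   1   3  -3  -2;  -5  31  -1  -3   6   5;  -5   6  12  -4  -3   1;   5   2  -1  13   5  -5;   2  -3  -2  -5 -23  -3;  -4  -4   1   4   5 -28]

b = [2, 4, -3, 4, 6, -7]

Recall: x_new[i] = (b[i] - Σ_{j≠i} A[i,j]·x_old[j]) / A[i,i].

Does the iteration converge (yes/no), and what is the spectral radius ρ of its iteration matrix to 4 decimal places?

yes, ρ = 0.6065

Split A = D + L + U, D = diag(7, 31, 12, 13, -23, -28).
T_J = -D⁻¹(L+U): T[1,2] = -(-1)/(31) = +0.0323; T[1,1] = 0.
  T[0,:] = [+0.0000, +0.5714, -0.1429, -0.4286, +0.4286, +0.2857]
  T[1,:] = [+0.1613, +0.0000, +0.0323, +0.0968, -0.1935, -0.1613]
  T[2,:] = [+0.4167, -0.5000, +0.0000, +0.3333, +0.2500, -0.0833]
  T[3,:] = [-0.3846, -0.1538, +0.0769, +0.0000, -0.3846, +0.3846]
  T[4,:] = [+0.0870, -0.1304, -0.0870, -0.2174, +0.0000, -0.1304]
  T[5,:] = [-0.1429, -0.1429, +0.0357, +0.1429, +0.1786, +0.0000]
eigenvalue magnitudes: 0.6065, 0.3908, 0.3908, 0.1151, 0.1151, 0.0411.
ρ(T) = max|λ| = 0.6065; 0.6065 < 1 ⇒ converges.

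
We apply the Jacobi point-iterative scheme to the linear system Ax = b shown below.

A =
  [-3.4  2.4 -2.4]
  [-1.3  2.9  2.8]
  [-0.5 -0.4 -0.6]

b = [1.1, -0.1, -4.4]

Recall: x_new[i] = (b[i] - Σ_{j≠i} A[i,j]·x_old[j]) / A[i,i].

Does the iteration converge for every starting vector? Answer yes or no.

Diagonal D = diag(-3.4, 2.9, -0.6); L, U strict lower/upper.
Jacobi T = -D⁻¹(L+U): T[2,0] = -(-0.5)/(-0.6) = -0.8333; T[2,2] = 0.
  T[0,:] = [+0.0000 +0.7059 -0.7059]
  T[1,:] = [+0.4483 +0.0000 -0.9655]
  T[2,:] = [-0.8333 -0.6667 +0.0000]
|roots of det(T-λI)|: 1.4448, 0.7342, 0.7342.
ρ = 1.4448; 1.4448 > 1: divergent.

no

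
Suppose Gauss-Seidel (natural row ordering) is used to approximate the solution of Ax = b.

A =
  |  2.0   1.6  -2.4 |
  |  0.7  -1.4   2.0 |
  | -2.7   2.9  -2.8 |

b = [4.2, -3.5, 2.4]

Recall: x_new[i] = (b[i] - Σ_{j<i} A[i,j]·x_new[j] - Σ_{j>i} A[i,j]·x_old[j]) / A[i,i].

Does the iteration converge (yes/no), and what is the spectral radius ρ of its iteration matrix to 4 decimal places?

Write A = D+L+U with D = diag(2, -1.4, -2.8).
Gauss-Seidel: T = -(D+L)⁻¹U, row 0 first, T[0,1] = -(1.6)/(2) = -0.8000; later rows by forward substitution.
  T[0,:] = [+0.0000, -0.8000, +1.2000]
  T[1,:] = [+0.0000, -0.4000, +2.0286]
  T[2,:] = [+0.0000, +0.3571, +0.9439]
eigenvalue magnitudes: 1.3564, 0.8125, 0.0000.
ρ = 1.3564; 1.3564 > 1, so it fails to converge.

no, ρ = 1.3564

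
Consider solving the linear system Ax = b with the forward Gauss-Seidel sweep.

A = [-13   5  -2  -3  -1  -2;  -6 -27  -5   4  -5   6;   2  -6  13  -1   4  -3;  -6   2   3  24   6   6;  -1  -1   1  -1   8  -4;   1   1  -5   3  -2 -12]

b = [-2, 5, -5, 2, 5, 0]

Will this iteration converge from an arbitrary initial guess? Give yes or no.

yes

Write A = D+L+U with D = diag(-13, -27, 13, 24, 8, -12).
GS T = -(D+L)⁻¹U: row 0 first, T[0,2] = -(-2)/(-13) = -0.1538; later rows by forward substitution.
  T[0,:] = [+0.0000, +0.3846, -0.1538, -0.2308, -0.0769, -0.1538]
  T[1,:] = [+0.0000, -0.0855, -0.1510, +0.1994, -0.1681, +0.2564]
  T[2,:] = [+0.0000, -0.0986, -0.0460, +0.2045, -0.3734, +0.3728]
  T[3,:] = [+0.0000, +0.1156, -0.0201, -0.0999, -0.2085, -0.3564]
  T[4,:] = [+0.0000, +0.0642, -0.0349, -0.0420, -0.0100, +0.4217]
  T[5,:] = [+0.0000, +0.0842, -0.0054, -0.1058, +0.0847, -0.3062]
|λ(T)| sorted: 0.5708, 0.2263, 0.1007, 0.0662, 0.0662, 0.0000.
ρ = 0.5708; 0.5708 < 1 ⇒ converges.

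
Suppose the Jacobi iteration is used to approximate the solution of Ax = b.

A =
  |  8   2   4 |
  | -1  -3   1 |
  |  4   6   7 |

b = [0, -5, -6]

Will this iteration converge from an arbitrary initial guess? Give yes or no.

A = D + L + U where D = diag(8, -3, 7).
T_J = -D⁻¹(L+U): T[1,2] = -(1)/(-3) = +0.3333; T[1,1] = 0.
  T[0,:] = [+0.0000 -0.2500 -0.5000]
  T[1,:] = [-0.3333 +0.0000 +0.3333]
  T[2,:] = [-0.5714 -0.8571 +0.0000]
moduli |λ_i(T)| = 0.5172, 0.4291, 0.4291.
ρ(T) = max|λ| = 0.5172; 0.5172 < 1 ⇒ converges.

yes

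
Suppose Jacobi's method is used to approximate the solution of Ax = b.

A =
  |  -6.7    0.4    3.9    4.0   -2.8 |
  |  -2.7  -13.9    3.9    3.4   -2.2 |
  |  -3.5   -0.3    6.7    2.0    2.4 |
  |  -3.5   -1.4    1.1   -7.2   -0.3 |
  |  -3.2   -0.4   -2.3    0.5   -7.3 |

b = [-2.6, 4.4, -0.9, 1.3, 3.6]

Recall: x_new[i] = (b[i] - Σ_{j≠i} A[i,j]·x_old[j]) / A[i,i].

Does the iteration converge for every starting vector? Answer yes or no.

yes

Write A = D+L+U with D = diag(-6.7, -13.9, 6.7, -7.2, -7.3).
T_J = -D⁻¹(L+U): T[0,3] = -(4)/(-6.7) = +0.5970; T[0,0] = 0.
  T[0,:] = [+0.0000, +0.0597, +0.5821, +0.5970, -0.4179]
  T[1,:] = [-0.1942, +0.0000, +0.2806, +0.2446, -0.1583]
  T[2,:] = [+0.5224, +0.0448, +0.0000, -0.2985, -0.3582]
  T[3,:] = [-0.4861, -0.1944, +0.1528, +0.0000, -0.0417]
  T[4,:] = [-0.4384, -0.0548, -0.3151, +0.0685, +0.0000]
moduli |λ_i(T)| = 0.8644, 0.6109, 0.6109, 0.3137, 0.0379.
spectral radius ρ = 0.8644; 0.8644 < 1: convergent.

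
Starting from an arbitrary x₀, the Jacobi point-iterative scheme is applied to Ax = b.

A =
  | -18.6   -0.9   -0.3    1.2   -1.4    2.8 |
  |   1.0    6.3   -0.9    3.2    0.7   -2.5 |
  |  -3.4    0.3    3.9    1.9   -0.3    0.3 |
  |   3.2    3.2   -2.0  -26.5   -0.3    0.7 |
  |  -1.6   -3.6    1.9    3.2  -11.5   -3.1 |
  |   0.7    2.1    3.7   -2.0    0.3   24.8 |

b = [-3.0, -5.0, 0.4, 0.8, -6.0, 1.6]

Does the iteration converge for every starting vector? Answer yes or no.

Write A = D+L+U with D = diag(-18.6, 6.3, 3.9, -26.5, -11.5, 24.8).
T_J = -D⁻¹(L+U): T[5,4] = -(0.3)/(24.8) = -0.0121; T[5,5] = 0.
  T[0,:] = [+0.0000 -0.0484 -0.0161 +0.0645 -0.0753 +0.1505]
  T[1,:] = [-0.1587 +0.0000 +0.1429 -0.5079 -0.1111 +0.3968]
  T[2,:] = [+0.8718 -0.0769 +0.0000 -0.4872 +0.0769 -0.0769]
  T[3,:] = [+0.1208 +0.1208 -0.0755 +0.0000 -0.0113 +0.0264]
  T[4,:] = [-0.1391 -0.3130 +0.1652 +0.2783 +0.0000 -0.2696]
  T[5,:] = [-0.0282 -0.0847 -0.1492 +0.0806 -0.0121 +0.0000]
|eigenvalues of T|: 0.4357, 0.3173, 0.3173, 0.2979, 0.2979, 0.0521.
ρ(T) = max|λ| = 0.4357; 0.4357 < 1 ⇒ converges.

yes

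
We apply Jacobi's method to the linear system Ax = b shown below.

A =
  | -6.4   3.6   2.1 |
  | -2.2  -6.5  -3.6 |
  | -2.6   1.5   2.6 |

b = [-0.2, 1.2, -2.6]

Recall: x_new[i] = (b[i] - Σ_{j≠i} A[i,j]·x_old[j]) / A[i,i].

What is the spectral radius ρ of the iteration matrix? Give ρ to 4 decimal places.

A = D + L + U where D = diag(-6.4, -6.5, 2.6).
Jacobi: T = -D⁻¹(L+U), T[2,1] = -(1.5)/(2.6) = -0.5769; T[2,2] = 0.
  T[0,:] = [+0.0000 +0.5625 +0.3281]
  T[1,:] = [-0.3385 +0.0000 -0.5538]
  T[2,:] = [+1.0000 -0.5769 +0.0000]
|eigenvalues of T|: 0.8626, 0.5356, 0.5356.
spectral radius ρ = 0.8626; 0.8626 < 1 ⇒ converges.

0.8626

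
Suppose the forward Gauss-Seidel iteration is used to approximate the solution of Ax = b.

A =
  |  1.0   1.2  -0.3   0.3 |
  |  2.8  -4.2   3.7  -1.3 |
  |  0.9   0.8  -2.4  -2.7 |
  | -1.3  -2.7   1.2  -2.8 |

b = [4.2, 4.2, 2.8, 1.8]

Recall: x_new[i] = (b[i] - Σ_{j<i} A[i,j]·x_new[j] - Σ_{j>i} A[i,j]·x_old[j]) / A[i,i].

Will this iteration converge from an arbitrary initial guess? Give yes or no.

A = D + L + U where D = diag(1, -4.2, -2.4, -2.8).
GS T = -(D+L)⁻¹U: row 0 first, T[0,3] = -(0.3)/(1) = -0.3000; later rows by forward substitution.
  T[0,:] = [+0.0000 -1.2000 +0.3000 -0.3000]
  T[1,:] = [+0.0000 -0.8000 +1.0810 -0.5095]
  T[2,:] = [+0.0000 -0.7167 +0.4728 -1.4073]
  T[3,:] = [+0.0000 +1.0214 -0.9790 +0.0275]
|λ(T)| sorted: 1.1385, 0.6964, 0.6964, 0.0000.
ρ = 1.1385; 1.1385 > 1, so it fails to converge.

no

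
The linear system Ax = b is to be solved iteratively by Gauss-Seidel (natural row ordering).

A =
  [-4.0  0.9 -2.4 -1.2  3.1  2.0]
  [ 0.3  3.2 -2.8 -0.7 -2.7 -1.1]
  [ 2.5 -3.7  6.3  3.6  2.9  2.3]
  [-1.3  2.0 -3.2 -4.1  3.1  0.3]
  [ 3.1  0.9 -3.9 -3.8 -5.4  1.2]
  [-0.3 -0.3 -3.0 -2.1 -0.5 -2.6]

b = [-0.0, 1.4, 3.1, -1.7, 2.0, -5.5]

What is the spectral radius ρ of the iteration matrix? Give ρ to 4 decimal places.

1.3240

Write A = D+L+U with D = diag(-4, 3.2, 6.3, -4.1, -5.4, -2.6).
T_GS = -(D+L)⁻¹U: row 0 first, T[0,3] = -(-1.2)/(-4) = -0.3000; later rows by forward substitution.
  T[0,:] = [+0.0000, +0.2250, -0.6000, -0.3000, +0.7750, +0.5000]
  T[1,:] = [+0.0000, -0.0211, +0.9312, +0.2469, +0.7711, +0.2969]
  T[2,:] = [+0.0000, -0.1017, +0.7850, -0.3074, -0.3150, -0.3891]
  T[3,:] = [+0.0000, -0.0023, +0.0318, +0.4555, +1.1324, +0.3632]
  T[4,:] = [+0.0000, +0.2007, -0.7786, -0.2296, +0.0041, +0.5842]
  T[5,:] = [+0.0000, +0.0570, -0.8200, +0.0371, -0.7303, -0.0486]
moduli |λ_i(T)| = 1.3240, 0.7209, 0.7209, 0.0563, 0.0563, 0.0000.
ρ = 1.3240; 1.3240 > 1 ⇒ diverges.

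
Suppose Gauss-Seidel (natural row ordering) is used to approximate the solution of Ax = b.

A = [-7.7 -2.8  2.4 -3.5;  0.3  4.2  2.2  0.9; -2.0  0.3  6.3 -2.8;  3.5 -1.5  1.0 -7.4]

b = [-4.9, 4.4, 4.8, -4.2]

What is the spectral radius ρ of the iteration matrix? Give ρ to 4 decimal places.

Split A = D + L + U, D = diag(-7.7, 4.2, 6.3, -7.4).
T_GS = -(D+L)⁻¹U: row 0 first, T[0,1] = -(-2.8)/(-7.7) = -0.3636; later rows by forward substitution.
  T[0,:] = [+0.0000  -0.3636  +0.3117  -0.4545]
  T[1,:] = [+0.0000  +0.0260  -0.5461  -0.1818]
  T[2,:] = [+0.0000  -0.1167  +0.1250  +0.3088]
  T[3,:] = [+0.0000  -0.1930  +0.2750  -0.1364]
eigenvalue magnitudes: 0.5329, 0.2741, 0.2741, 0.0000.
spectral radius ρ = 0.5329; 0.5329 < 1 ⇒ converges.

0.5329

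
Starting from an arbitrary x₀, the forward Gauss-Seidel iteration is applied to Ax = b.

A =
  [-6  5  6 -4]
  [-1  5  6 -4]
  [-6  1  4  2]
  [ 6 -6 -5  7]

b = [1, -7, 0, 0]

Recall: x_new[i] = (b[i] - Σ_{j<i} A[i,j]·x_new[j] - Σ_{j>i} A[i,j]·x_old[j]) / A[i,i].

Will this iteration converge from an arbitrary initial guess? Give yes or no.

Write A = D+L+U with D = diag(-6, 5, 4, 7).
T_GS = -(D+L)⁻¹U: row 0 first, T[0,1] = -(5)/(-6) = +0.8333; later rows by forward substitution.
  T[0,:] = [+0.0000, +0.8333, +1.0000, -0.6667]
  T[1,:] = [+0.0000, +0.1667, -1.0000, +0.6667]
  T[2,:] = [+0.0000, +1.2083, +1.7500, -1.6667]
  T[3,:] = [+0.0000, +0.2917, -0.4643, -0.0476]
|roots of det(T-λI)|: 1.2203, 1.0000, 0.3512, 0.0000.
ρ(T) = max|λ| = 1.2203; 1.2203 > 1: divergent.

no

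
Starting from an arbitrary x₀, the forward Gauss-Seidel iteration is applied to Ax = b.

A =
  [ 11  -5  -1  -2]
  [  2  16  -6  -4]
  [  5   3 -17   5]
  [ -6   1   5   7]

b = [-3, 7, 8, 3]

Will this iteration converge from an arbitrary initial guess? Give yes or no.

yes

Write A = D+L+U with D = diag(11, 16, -17, 7).
Gauss-Seidel: T = -(D+L)⁻¹U, row 0 first, T[0,3] = -(-2)/(11) = +0.1818; later rows by forward substitution.
  T[0,:] = [+0.0000  +0.4545  +0.0909  +0.1818]
  T[1,:] = [+0.0000  -0.0568  +0.3636  +0.2273]
  T[2,:] = [+0.0000  +0.1237  +0.0909  +0.3877]
  T[3,:] = [+0.0000  +0.3094  -0.0390  -0.1536]
|eigenvalues of T|: 0.4086, 0.3243, 0.3243, 0.0000.
ρ(T) = max|λ| = 0.4086; 0.4086 < 1, so it converges for any x₀.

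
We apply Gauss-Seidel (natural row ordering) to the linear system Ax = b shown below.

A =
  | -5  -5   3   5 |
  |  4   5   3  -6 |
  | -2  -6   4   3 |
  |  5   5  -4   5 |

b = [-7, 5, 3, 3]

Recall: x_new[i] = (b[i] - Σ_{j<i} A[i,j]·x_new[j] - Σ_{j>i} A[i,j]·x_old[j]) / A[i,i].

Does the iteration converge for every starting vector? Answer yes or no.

no

Write A = D+L+U with D = diag(-5, 5, 4, 5).
T_GS = -(D+L)⁻¹U: row 0 first, T[0,3] = -(5)/(-5) = +1.0000; later rows by forward substitution.
  T[0,:] = [+0.0000, -1.0000, +0.6000, +1.0000]
  T[1,:] = [+0.0000, +0.8000, -1.0800, +0.4000]
  T[2,:] = [+0.0000, +0.7000, -1.3200, +0.3500]
  T[3,:] = [+0.0000, +0.7600, -0.5760, -1.1200]
eigenvalue magnitudes: 1.1225, 0.9427, 0.4252, 0.0000.
ρ = 1.1225; 1.1225 > 1: divergent.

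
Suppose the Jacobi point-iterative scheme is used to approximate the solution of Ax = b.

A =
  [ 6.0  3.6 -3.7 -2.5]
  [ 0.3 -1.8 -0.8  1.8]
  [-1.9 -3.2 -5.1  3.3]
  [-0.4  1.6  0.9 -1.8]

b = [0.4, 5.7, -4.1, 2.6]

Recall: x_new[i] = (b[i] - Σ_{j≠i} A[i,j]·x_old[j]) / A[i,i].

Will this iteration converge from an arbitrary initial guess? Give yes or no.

no

A = D + L + U where D = diag(6, -1.8, -5.1, -1.8).
Jacobi: T = -D⁻¹(L+U), T[2,1] = -(-3.2)/(-5.1) = -0.6275; T[2,2] = 0.
  T[0,:] = [+0.0000  -0.6000  +0.6167  +0.4167]
  T[1,:] = [+0.1667  +0.0000  -0.4444  +1.0000]
  T[2,:] = [-0.3725  -0.6275  +0.0000  +0.6471]
  T[3,:] = [-0.2222  +0.8889  +0.5000  +0.0000]
moduli |λ_i(T)| = 1.3653, 0.9507, 0.6332, 0.6332.
spectral radius ρ = 1.3653; 1.3653 > 1 ⇒ diverges.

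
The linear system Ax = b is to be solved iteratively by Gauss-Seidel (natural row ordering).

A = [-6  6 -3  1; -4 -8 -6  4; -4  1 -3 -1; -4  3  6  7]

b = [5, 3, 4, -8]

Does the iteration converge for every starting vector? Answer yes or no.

no

Write A = D+L+U with D = diag(-6, -8, -3, 7).
GS T = -(D+L)⁻¹U: row 0 first, T[0,1] = -(6)/(-6) = +1.0000; later rows by forward substitution.
  T[0,:] = [+0.0000  +1.0000  -0.5000  +0.1667]
  T[1,:] = [+0.0000  -0.5000  -0.5000  +0.4167]
  T[2,:] = [+0.0000  -1.5000  +0.5000  -0.4167]
  T[3,:] = [+0.0000  +2.0714  -0.5000  +0.2738]
|λ(T)| sorted: 1.6130, 1.2694, 0.0698, 0.0000.
ρ(T) = max|λ| = 1.6130; 1.6130 > 1, so it fails to converge.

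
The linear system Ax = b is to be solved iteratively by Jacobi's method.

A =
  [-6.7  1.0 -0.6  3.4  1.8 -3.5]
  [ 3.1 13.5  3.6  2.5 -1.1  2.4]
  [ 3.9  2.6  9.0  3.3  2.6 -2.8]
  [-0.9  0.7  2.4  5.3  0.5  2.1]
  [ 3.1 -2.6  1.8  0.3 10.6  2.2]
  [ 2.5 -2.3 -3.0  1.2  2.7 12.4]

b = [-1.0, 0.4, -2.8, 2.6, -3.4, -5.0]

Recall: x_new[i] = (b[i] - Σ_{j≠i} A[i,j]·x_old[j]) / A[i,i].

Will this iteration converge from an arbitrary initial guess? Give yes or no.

Write A = D+L+U with D = diag(-6.7, 13.5, 9, 5.3, 10.6, 12.4).
T_J = -D⁻¹(L+U): T[2,1] = -(2.6)/(9) = -0.2889; T[2,2] = 0.
  T[0,:] = [+0.0000 +0.1493 -0.0896 +0.5075 +0.2687 -0.5224]
  T[1,:] = [-0.2296 +0.0000 -0.2667 -0.1852 +0.0815 -0.1778]
  T[2,:] = [-0.4333 -0.2889 +0.0000 -0.3667 -0.2889 +0.3111]
  T[3,:] = [+0.1698 -0.1321 -0.4528 +0.0000 -0.0943 -0.3962]
  T[4,:] = [-0.2925 +0.2453 -0.1698 -0.0283 +0.0000 -0.2075]
  T[5,:] = [-0.2016 +0.1855 +0.2419 -0.0968 -0.2177 +0.0000]
|eigenvalues of T|: 0.9102, 0.5987, 0.5987, 0.3352, 0.1745, 0.1745.
spectral radius ρ = 0.9102; 0.9102 < 1: convergent.

yes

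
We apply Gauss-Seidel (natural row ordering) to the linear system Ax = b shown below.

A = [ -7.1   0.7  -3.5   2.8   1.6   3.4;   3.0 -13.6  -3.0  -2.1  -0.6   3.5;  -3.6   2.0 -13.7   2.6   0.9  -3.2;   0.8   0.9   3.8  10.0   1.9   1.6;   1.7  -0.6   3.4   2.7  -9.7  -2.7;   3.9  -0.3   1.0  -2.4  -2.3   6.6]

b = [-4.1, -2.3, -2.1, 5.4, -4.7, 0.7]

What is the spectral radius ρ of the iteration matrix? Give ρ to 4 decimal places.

0.5166

Diagonal D = diag(-7.1, -13.6, -13.7, 10, -9.7, 6.6); L, U strict lower/upper.
T_GS = -(D+L)⁻¹U: row 0 first, T[0,3] = -(2.8)/(-7.1) = +0.3944; later rows by forward substitution.
  T[0,:] = [+0.0000 +0.0986 -0.4930 +0.3944 +0.2254 +0.4789]
  T[1,:] = [+0.0000 +0.0217 -0.3293 -0.0674 +0.0056 +0.3630]
  T[2,:] = [+0.0000 -0.0227 +0.0815 +0.0763 +0.0073 -0.3064]
  T[3,:] = [+0.0000 -0.0012 +0.0381 -0.0545 -0.2113 -0.1145]
  T[4,:] = [+0.0000 +0.0076 -0.0269 +0.0849 -0.0171 -0.3562]
  T[5,:] = [+0.0000 -0.0516 +0.2685 -0.2379 -0.2168 -0.3858]
moduli |λ_i(T)| = 0.5166, 0.2639, 0.2639, 0.0847, 0.0423, 0.0000.
spectral radius ρ = 0.5166; 0.5166 < 1 ⇒ converges.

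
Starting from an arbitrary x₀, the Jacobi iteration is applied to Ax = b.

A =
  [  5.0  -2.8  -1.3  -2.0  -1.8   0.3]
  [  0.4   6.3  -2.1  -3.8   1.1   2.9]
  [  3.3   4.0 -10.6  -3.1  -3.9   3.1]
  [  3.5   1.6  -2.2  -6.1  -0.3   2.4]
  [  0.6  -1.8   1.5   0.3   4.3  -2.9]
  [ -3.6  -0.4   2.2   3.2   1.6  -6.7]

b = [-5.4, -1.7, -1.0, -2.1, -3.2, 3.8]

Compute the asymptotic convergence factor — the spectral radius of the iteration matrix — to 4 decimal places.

Diagonal D = diag(5, 6.3, -10.6, -6.1, 4.3, -6.7); L, U strict lower/upper.
Jacobi: T = -D⁻¹(L+U), T[1,4] = -(1.1)/(6.3) = -0.1746; T[1,1] = 0.
  T[0,:] = [+0.0000  +0.5600  +0.2600  +0.4000  +0.3600  -0.0600]
  T[1,:] = [-0.0635  +0.0000  +0.3333  +0.6032  -0.1746  -0.4603]
  T[2,:] = [+0.3113  +0.3774  +0.0000  -0.2925  -0.3679  +0.2925]
  T[3,:] = [+0.5738  +0.2623  -0.3607  +0.0000  -0.0492  +0.3934]
  T[4,:] = [-0.1395  +0.4186  -0.3488  -0.0698  +0.0000  +0.6744]
  T[5,:] = [-0.5373  -0.0597  +0.3284  +0.4776  +0.2388  +0.0000]
eigenvalue magnitudes: 1.3580, 0.7945, 0.5211, 0.4937, 0.4937, 0.2388.
ρ(T) = max|λ| = 1.3580; 1.3580 > 1 ⇒ diverges.

1.3580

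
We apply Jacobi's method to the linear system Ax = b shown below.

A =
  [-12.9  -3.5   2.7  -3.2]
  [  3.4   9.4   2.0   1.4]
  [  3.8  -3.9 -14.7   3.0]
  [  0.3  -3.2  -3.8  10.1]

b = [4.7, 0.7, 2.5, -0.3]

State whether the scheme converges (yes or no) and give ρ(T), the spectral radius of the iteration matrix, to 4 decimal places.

A = D + L + U where D = diag(-12.9, 9.4, -14.7, 10.1).
Jacobi T = -D⁻¹(L+U): T[0,2] = -(2.7)/(-12.9) = +0.2093; T[0,0] = 0.
  T[0,:] = [+0.0000  -0.2713  +0.2093  -0.2481]
  T[1,:] = [-0.3617  +0.0000  -0.2128  -0.1489]
  T[2,:] = [+0.2585  -0.2653  +0.0000  +0.2041]
  T[3,:] = [-0.0297  +0.3168  +0.3762  +0.0000]
moduli |λ_i(T)| = 0.5252, 0.3727, 0.3727, 0.1589.
ρ = 0.5252; 0.5252 < 1: convergent.

yes, ρ = 0.5252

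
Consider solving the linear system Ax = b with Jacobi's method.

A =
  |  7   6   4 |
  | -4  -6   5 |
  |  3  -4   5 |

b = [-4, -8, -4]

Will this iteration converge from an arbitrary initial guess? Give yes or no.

Let D = diag(7, -6, 5); L, U the strict triangles.
Jacobi: T = -D⁻¹(L+U), T[1,2] = -(5)/(-6) = +0.8333; T[1,1] = 0.
  T[0,:] = [+0.0000, -0.8571, -0.5714]
  T[1,:] = [-0.6667, +0.0000, +0.8333]
  T[2,:] = [-0.6000, +0.8000, +0.0000]
|λ(T)| sorted: 1.4451, 0.8436, 0.6015.
spectral radius ρ = 1.4451; 1.4451 > 1: divergent.

no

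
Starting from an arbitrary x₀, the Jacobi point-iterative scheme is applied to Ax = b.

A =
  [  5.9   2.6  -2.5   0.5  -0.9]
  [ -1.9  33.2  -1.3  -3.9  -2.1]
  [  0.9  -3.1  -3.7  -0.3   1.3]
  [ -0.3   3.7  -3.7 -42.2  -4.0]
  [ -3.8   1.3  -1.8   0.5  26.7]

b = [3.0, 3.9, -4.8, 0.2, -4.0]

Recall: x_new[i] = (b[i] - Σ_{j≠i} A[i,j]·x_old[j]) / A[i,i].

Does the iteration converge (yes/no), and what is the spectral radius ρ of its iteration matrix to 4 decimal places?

A = D + L + U where D = diag(5.9, 33.2, -3.7, -42.2, 26.7).
Jacobi: T = -D⁻¹(L+U), T[2,4] = -(1.3)/(-3.7) = +0.3514; T[2,2] = 0.
  T[0,:] = [+0.0000 -0.4407 +0.4237 -0.0847 +0.1525]
  T[1,:] = [+0.0572 +0.0000 +0.0392 +0.1175 +0.0633]
  T[2,:] = [+0.2432 -0.8378 +0.0000 -0.0811 +0.3514]
  T[3,:] = [-0.0071 +0.0877 -0.0877 +0.0000 -0.0948]
  T[4,:] = [+0.1423 -0.0487 +0.0674 -0.0187 +0.0000]
moduli |λ_i(T)| = 0.3266, 0.2622, 0.2622, 0.1272, 0.1272.
spectral radius ρ = 0.3266; 0.3266 < 1: convergent.

yes, ρ = 0.3266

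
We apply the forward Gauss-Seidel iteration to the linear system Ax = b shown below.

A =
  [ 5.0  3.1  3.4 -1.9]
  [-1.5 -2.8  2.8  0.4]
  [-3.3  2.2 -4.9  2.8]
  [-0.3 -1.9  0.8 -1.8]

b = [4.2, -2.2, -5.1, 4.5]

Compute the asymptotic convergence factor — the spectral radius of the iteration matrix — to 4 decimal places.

Split A = D + L + U, D = diag(5, -2.8, -4.9, -1.8).
Gauss-Seidel: T = -(D+L)⁻¹U, row 0 first, T[0,1] = -(3.1)/(5) = -0.6200; later rows by forward substitution.
  T[0,:] = [+0.0000  -0.6200  -0.6800  +0.3800]
  T[1,:] = [+0.0000  +0.3321  +1.3643  -0.0607]
  T[2,:] = [+0.0000  +0.5667  +1.0705  +0.2883]
  T[3,:] = [+0.0000  +0.0046  -0.8510  +0.1289]
eigenvalue magnitudes: 1.5504, 0.1952, 0.1952, 0.0000.
ρ = 1.5504; 1.5504 > 1 ⇒ diverges.

1.5504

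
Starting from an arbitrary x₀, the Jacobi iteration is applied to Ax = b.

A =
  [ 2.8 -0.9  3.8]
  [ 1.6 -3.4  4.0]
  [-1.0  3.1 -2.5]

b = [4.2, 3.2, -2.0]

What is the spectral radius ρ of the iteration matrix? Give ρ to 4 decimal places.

Write A = D+L+U with D = diag(2.8, -3.4, -2.5).
Jacobi T = -D⁻¹(L+U): T[2,1] = -(3.1)/(-2.5) = +1.2400; T[2,2] = 0.
  T[0,:] = [+0.0000  +0.3214  -1.3571]
  T[1,:] = [+0.4706  +0.0000  +1.1765]
  T[2,:] = [-0.4000  +1.2400  +0.0000]
|λ(T)| sorted: 1.6506, 1.1564, 0.4941.
spectral radius ρ = 1.6506; 1.6506 > 1: divergent.

1.6506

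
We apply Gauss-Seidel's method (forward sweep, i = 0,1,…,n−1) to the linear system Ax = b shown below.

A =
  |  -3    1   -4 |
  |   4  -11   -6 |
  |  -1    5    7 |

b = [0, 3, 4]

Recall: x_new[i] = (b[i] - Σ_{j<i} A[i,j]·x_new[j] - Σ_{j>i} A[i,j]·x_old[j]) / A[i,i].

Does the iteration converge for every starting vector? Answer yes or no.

yes

Let D = diag(-3, -11, 7); L, U the strict triangles.
T_GS = -(D+L)⁻¹U: row 0 first, T[0,2] = -(-4)/(-3) = -1.3333; later rows by forward substitution.
  T[0,:] = [+0.0000 +0.3333 -1.3333]
  T[1,:] = [+0.0000 +0.1212 -1.0303]
  T[2,:] = [+0.0000 -0.0390 +0.5455]
|eigenvalues of T|: 0.6251, 0.0416, 0.0000.
spectral radius ρ = 0.6251; 0.6251 < 1 ⇒ converges.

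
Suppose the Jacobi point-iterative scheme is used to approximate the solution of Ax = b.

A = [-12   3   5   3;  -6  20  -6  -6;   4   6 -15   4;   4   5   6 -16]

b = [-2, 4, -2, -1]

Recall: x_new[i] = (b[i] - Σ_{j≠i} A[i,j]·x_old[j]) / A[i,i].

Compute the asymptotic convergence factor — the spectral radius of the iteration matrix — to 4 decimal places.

0.9218

Split A = D + L + U, D = diag(-12, 20, -15, -16).
Jacobi T = -D⁻¹(L+U): T[3,1] = -(5)/(-16) = +0.3125; T[3,3] = 0.
  T[0,:] = [+0.0000 +0.2500 +0.4167 +0.2500]
  T[1,:] = [+0.3000 +0.0000 +0.3000 +0.3000]
  T[2,:] = [+0.2667 +0.4000 +0.0000 +0.2667]
  T[3,:] = [+0.2500 +0.3125 +0.3750 +0.0000]
moduli |λ_i(T)| = 0.9218, 0.3455, 0.3455, 0.2500.
ρ = 0.9218; 0.9218 < 1: convergent.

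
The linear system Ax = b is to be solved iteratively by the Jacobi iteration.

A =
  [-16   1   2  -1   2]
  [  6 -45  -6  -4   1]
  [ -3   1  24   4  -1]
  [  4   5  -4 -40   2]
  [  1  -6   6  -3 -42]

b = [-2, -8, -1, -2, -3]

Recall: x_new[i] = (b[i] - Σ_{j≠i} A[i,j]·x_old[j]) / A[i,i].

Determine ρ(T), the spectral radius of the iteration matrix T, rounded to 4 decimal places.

Split A = D + L + U, D = diag(-16, -45, 24, -40, -42).
T_J = -D⁻¹(L+U): T[4,2] = -(6)/(-42) = +0.1429; T[4,4] = 0.
  T[0,:] = [+0.0000 +0.0625 +0.1250 -0.0625 +0.1250]
  T[1,:] = [+0.1333 +0.0000 -0.1333 -0.0889 +0.0222]
  T[2,:] = [+0.1250 -0.0417 +0.0000 -0.1667 +0.0417]
  T[3,:] = [+0.1000 +0.1250 -0.1000 +0.0000 +0.0500]
  T[4,:] = [+0.0238 -0.1429 +0.1429 -0.0714 +0.0000]
|roots of det(T-λI)|: 0.2127, 0.1446, 0.1446, 0.0593, 0.0593.
ρ = 0.2127; 0.2127 < 1: convergent.

0.2127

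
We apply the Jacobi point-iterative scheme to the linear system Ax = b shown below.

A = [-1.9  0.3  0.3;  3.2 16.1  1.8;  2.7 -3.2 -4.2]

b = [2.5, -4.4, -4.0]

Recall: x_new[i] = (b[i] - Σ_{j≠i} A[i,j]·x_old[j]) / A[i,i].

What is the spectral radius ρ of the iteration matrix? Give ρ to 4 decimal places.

0.4296

A = D + L + U where D = diag(-1.9, 16.1, -4.2).
Jacobi: T = -D⁻¹(L+U), T[0,2] = -(0.3)/(-1.9) = +0.1579; T[0,0] = 0.
  T[0,:] = [+0.0000, +0.1579, +0.1579]
  T[1,:] = [-0.1988, +0.0000, -0.1118]
  T[2,:] = [+0.6429, -0.7619, +0.0000]
eigenvalue magnitudes: 0.4296, 0.3448, 0.0848.
spectral radius ρ = 0.4296; 0.4296 < 1: convergent.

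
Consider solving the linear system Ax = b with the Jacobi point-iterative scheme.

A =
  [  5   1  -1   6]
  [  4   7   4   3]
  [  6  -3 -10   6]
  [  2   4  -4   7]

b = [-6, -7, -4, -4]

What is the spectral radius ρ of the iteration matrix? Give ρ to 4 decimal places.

1.2000

Let D = diag(5, 7, -10, 7); L, U the strict triangles.
T_J = -D⁻¹(L+U): T[1,3] = -(3)/(7) = -0.4286; T[1,1] = 0.
  T[0,:] = [+0.0000  -0.2000  +0.2000  -1.2000]
  T[1,:] = [-0.5714  +0.0000  -0.5714  -0.4286]
  T[2,:] = [+0.6000  -0.3000  +0.0000  +0.6000]
  T[3,:] = [-0.2857  -0.5714  +0.5714  +0.0000]
eigenvalue magnitudes: 1.2000, 0.9099, 0.9099, 0.4412.
spectral radius ρ = 1.2000; 1.2000 > 1 ⇒ diverges.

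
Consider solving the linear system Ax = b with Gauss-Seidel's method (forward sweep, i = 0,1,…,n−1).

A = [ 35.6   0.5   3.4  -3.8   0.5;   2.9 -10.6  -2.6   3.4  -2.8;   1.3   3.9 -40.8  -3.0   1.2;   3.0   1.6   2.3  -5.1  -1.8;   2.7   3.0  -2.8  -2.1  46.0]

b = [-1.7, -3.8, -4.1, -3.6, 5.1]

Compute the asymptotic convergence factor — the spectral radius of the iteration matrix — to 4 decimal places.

0.2137

Let D = diag(35.6, -10.6, -40.8, -5.1, 46); L, U the strict triangles.
GS T = -(D+L)⁻¹U: row 0 first, T[0,1] = -(0.5)/(35.6) = -0.0140; later rows by forward substitution.
  T[0,:] = [+0.0000, -0.0140, -0.0955, +0.1067, -0.0140]
  T[1,:] = [+0.0000, -0.0038, -0.2714, +0.3500, -0.2680]
  T[2,:] = [+0.0000, -0.0008, -0.0290, -0.0367, +0.0033]
  T[3,:] = [+0.0000, -0.0098, -0.1544, +0.1560, -0.4438]
  T[4,:] = [+0.0000, +0.0006, +0.0145, -0.0242, -0.0018]
moduli |λ_i(T)| = 0.2137, 0.0644, 0.0379, 0.0101, 0.0000.
ρ(T) = max|λ| = 0.2137; 0.2137 < 1, so it converges for any x₀.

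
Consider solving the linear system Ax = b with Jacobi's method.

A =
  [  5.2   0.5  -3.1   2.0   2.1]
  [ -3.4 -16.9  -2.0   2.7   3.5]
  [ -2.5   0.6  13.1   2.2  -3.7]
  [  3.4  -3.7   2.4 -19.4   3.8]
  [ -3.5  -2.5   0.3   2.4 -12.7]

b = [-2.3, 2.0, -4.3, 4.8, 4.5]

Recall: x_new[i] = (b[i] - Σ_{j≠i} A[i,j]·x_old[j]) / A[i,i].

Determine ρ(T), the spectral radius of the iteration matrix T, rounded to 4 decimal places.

0.5757

Write A = D+L+U with D = diag(5.2, -16.9, 13.1, -19.4, -12.7).
Jacobi: T = -D⁻¹(L+U), T[0,1] = -(0.5)/(5.2) = -0.0962; T[0,0] = 0.
  T[0,:] = [+0.0000 -0.0962 +0.5962 -0.3846 -0.4038]
  T[1,:] = [-0.2012 +0.0000 -0.1183 +0.1598 +0.2071]
  T[2,:] = [+0.1908 -0.0458 +0.0000 -0.1679 +0.2824]
  T[3,:] = [+0.1753 -0.1907 +0.1237 +0.0000 +0.1959]
  T[4,:] = [-0.2756 -0.1969 +0.0236 +0.1890 +0.0000]
|eigenvalues of T|: 0.5757, 0.3822, 0.3822, 0.1494, 0.1494.
ρ(T) = max|λ| = 0.5757; 0.5757 < 1, so it converges for any x₀.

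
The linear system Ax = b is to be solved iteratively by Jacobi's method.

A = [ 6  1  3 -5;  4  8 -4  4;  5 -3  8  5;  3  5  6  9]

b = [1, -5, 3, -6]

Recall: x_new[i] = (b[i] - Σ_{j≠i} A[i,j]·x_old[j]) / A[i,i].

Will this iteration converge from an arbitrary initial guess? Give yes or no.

no

Split A = D + L + U, D = diag(6, 8, 8, 9).
T_J = -D⁻¹(L+U): T[3,0] = -(3)/(9) = -0.3333; T[3,3] = 0.
  T[0,:] = [+0.0000  -0.1667  -0.5000  +0.8333]
  T[1,:] = [-0.5000  +0.0000  +0.5000  -0.5000]
  T[2,:] = [-0.6250  +0.3750  +0.0000  -0.6250]
  T[3,:] = [-0.3333  -0.5556  -0.6667  +0.0000]
|λ(T)| sorted: 1.3430, 0.6224, 0.6224, 0.4849.
ρ(T) = max|λ| = 1.3430; 1.3430 > 1: divergent.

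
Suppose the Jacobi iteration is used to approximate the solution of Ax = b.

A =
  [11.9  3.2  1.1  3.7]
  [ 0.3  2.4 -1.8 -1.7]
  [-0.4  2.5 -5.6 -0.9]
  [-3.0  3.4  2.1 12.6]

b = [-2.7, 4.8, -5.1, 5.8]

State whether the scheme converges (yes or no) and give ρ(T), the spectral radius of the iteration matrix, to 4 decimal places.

Diagonal D = diag(11.9, 2.4, -5.6, 12.6); L, U strict lower/upper.
Jacobi: T = -D⁻¹(L+U), T[3,2] = -(2.1)/(12.6) = -0.1667; T[3,3] = 0.
  T[0,:] = [+0.0000 -0.2689 -0.0924 -0.3109]
  T[1,:] = [-0.1250 +0.0000 +0.7500 +0.7083]
  T[2,:] = [-0.0714 +0.4464 +0.0000 -0.1607]
  T[3,:] = [+0.2381 -0.2698 -0.1667 +0.0000]
moduli |λ_i(T)| = 0.5449, 0.3395, 0.3009, 0.3009.
ρ = 0.5449; 0.5449 < 1 ⇒ converges.

yes, ρ = 0.5449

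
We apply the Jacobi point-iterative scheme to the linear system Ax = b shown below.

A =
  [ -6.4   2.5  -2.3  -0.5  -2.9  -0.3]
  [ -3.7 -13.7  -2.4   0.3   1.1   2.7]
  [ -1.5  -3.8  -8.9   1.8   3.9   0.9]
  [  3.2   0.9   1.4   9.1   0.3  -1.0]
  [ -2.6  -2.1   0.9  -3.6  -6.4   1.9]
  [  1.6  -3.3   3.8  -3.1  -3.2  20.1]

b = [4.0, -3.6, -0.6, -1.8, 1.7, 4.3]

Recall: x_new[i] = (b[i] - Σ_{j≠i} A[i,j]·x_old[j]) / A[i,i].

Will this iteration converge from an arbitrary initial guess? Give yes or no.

A = D + L + U where D = diag(-6.4, -13.7, -8.9, 9.1, -6.4, 20.1).
T_J = -D⁻¹(L+U): T[3,1] = -(0.9)/(9.1) = -0.0989; T[3,3] = 0.
  T[0,:] = [+0.0000 +0.3906 -0.3594 -0.0781 -0.4531 -0.0469]
  T[1,:] = [-0.2701 +0.0000 -0.1752 +0.0219 +0.0803 +0.1971]
  T[2,:] = [-0.1685 -0.4270 +0.0000 +0.2022 +0.4382 +0.1011]
  T[3,:] = [-0.3516 -0.0989 -0.1538 +0.0000 -0.0330 +0.1099]
  T[4,:] = [-0.4062 -0.3281 +0.1406 -0.5625 +0.0000 +0.2969]
  T[5,:] = [-0.0796 +0.1642 -0.1891 +0.1542 +0.1592 +0.0000]
|eigenvalues of T|: 0.5369, 0.4158, 0.4158, 0.2894, 0.1832, 0.1365.
ρ(T) = max|λ| = 0.5369; 0.5369 < 1, so it converges for any x₀.

yes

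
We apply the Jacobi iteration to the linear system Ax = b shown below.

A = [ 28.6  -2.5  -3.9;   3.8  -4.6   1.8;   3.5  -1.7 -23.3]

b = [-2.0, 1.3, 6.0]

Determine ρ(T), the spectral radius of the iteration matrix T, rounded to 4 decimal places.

0.2745

Diagonal D = diag(28.6, -4.6, -23.3); L, U strict lower/upper.
Jacobi: T = -D⁻¹(L+U), T[2,1] = -(-1.7)/(-23.3) = -0.0730; T[2,2] = 0.
  T[0,:] = [+0.0000, +0.0874, +0.1364]
  T[1,:] = [+0.8261, +0.0000, +0.3913]
  T[2,:] = [+0.1502, -0.0730, +0.0000]
eigenvalue magnitudes: 0.2745, 0.2246, 0.0500.
spectral radius ρ = 0.2745; 0.2745 < 1: convergent.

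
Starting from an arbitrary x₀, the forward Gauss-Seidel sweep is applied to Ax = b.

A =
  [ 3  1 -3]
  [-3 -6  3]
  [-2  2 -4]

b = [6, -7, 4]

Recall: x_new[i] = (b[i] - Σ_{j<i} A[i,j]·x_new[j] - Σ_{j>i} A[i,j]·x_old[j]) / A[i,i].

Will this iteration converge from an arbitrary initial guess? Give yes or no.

Split A = D + L + U, D = diag(3, -6, -4).
Gauss-Seidel: T = -(D+L)⁻¹U, row 0 first, T[0,2] = -(-3)/(3) = +1.0000; later rows by forward substitution.
  T[0,:] = [+0.0000, -0.3333, +1.0000]
  T[1,:] = [+0.0000, +0.1667, -0.0000]
  T[2,:] = [+0.0000, +0.2500, -0.5000]
|roots of det(T-λI)|: 0.5000, 0.1667, 0.0000.
ρ(T) = max|λ| = 0.5000; 0.5000 < 1, so it converges for any x₀.

yes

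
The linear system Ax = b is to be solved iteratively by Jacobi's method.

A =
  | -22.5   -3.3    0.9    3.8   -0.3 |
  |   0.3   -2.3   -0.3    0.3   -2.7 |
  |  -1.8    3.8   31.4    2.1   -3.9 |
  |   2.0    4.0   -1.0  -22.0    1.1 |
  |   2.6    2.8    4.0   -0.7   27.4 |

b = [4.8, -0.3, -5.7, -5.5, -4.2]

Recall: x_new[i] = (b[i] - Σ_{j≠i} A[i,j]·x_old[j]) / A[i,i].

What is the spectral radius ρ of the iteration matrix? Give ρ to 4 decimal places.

0.4483

A = D + L + U where D = diag(-22.5, -2.3, 31.4, -22, 27.4).
Jacobi T = -D⁻¹(L+U): T[2,3] = -(2.1)/(31.4) = -0.0669; T[2,2] = 0.
  T[0,:] = [+0.0000  -0.1467  +0.0400  +0.1689  -0.0133]
  T[1,:] = [+0.1304  +0.0000  -0.1304  +0.1304  -1.1739]
  T[2,:] = [+0.0573  -0.1210  +0.0000  -0.0669  +0.1242]
  T[3,:] = [+0.0909  +0.1818  -0.0455  +0.0000  +0.0500]
  T[4,:] = [-0.0949  -0.1022  -0.1460  +0.0255  +0.0000]
|roots of det(T-λI)|: 0.4483, 0.2903, 0.2903, 0.1711, 0.1703.
ρ = 0.4483; 0.4483 < 1, so it converges for any x₀.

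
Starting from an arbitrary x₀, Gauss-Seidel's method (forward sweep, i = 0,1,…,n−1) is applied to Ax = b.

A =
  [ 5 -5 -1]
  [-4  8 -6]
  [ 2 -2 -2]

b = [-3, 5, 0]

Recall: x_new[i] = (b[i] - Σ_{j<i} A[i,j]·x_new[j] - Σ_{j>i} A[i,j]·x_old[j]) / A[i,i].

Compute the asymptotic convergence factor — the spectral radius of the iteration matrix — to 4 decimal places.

0.9443

Let D = diag(5, 8, -2); L, U the strict triangles.
Gauss-Seidel: T = -(D+L)⁻¹U, row 0 first, T[0,2] = -(-1)/(5) = +0.2000; later rows by forward substitution.
  T[0,:] = [+0.0000 +1.0000 +0.2000]
  T[1,:] = [+0.0000 +0.5000 +0.8500]
  T[2,:] = [+0.0000 +0.5000 -0.6500]
eigenvalue magnitudes: 0.9443, 0.7943, 0.0000.
spectral radius ρ = 0.9443; 0.9443 < 1 ⇒ converges.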